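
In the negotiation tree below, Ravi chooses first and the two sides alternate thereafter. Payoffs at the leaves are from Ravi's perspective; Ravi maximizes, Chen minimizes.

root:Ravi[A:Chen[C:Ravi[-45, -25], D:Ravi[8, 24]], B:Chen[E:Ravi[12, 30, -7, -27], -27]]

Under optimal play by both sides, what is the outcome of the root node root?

C (Ravi): max(-45, -25) = -25
D (Ravi): max(8, 24) = 24
A (Chen): min(-25, 24) = -25
E (Ravi): max(12, 30, -7, -27) = 30
B (Chen): min(30, -27) = -27
root (Ravi): max(-25, -27) = -25

-25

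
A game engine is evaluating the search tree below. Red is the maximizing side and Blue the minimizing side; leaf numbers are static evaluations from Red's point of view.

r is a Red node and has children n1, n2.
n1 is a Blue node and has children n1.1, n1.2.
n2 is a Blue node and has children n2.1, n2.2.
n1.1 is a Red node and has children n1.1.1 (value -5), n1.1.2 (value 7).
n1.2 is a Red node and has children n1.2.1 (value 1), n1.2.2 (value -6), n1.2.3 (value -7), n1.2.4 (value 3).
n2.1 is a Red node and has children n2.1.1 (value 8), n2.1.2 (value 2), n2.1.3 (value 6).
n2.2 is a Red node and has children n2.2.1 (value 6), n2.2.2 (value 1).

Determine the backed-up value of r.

6

n1.1 (Red): max(-5, 7) = 7
n1.2 (Red): max(1, -6, -7, 3) = 3
n1 (Blue): min(7, 3) = 3
n2.1 (Red): max(8, 2, 6) = 8
n2.2 (Red): max(6, 1) = 6
n2 (Blue): min(8, 6) = 6
r (Red): max(3, 6) = 6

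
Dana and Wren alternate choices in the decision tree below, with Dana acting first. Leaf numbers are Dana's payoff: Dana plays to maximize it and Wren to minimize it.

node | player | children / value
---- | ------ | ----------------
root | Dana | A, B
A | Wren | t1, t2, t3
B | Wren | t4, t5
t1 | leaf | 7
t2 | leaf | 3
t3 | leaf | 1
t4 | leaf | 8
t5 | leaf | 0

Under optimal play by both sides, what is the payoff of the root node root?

A (Wren): min(7, 3, 1) = 1
B (Wren): min(8, 0) = 0
root (Dana): max(1, 0) = 1

1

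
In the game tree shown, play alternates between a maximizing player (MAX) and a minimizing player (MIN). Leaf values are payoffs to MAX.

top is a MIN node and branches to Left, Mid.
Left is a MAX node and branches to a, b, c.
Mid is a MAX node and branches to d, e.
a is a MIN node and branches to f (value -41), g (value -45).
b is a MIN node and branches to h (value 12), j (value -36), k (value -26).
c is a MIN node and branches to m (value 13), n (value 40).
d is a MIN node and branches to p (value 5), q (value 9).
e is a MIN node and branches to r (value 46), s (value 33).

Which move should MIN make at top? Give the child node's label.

a (MIN): min(-41, -45) = -45
b (MIN): min(12, -36, -26) = -36
c (MIN): min(13, 40) = 13
Left (MAX): max(-45, -36, 13) = 13
d (MIN): min(5, 9) = 5
e (MIN): min(46, 33) = 33
Mid (MAX): max(5, 33) = 33
top (MIN): min(13, 33) = 13
MIN at top wants the lowest of {Left=13, Mid=33}, so chooses Left.

Left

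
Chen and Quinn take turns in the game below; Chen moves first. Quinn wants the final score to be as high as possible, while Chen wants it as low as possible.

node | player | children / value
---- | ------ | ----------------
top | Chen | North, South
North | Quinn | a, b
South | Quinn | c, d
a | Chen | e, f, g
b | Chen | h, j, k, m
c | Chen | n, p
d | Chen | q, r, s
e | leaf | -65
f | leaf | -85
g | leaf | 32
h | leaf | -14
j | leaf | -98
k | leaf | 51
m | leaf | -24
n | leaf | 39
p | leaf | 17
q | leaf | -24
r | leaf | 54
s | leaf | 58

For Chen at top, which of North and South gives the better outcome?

North

a (Chen): min(-65, -85, 32) = -85
b (Chen): min(-14, -98, 51, -24) = -98
North (Quinn): max(-85, -98) = -85
c (Chen): min(39, 17) = 17
d (Chen): min(-24, 54, 58) = -24
South (Quinn): max(17, -24) = 17
Chen prefers the lower value; North=-85, South=17. North is better since -85 < 17.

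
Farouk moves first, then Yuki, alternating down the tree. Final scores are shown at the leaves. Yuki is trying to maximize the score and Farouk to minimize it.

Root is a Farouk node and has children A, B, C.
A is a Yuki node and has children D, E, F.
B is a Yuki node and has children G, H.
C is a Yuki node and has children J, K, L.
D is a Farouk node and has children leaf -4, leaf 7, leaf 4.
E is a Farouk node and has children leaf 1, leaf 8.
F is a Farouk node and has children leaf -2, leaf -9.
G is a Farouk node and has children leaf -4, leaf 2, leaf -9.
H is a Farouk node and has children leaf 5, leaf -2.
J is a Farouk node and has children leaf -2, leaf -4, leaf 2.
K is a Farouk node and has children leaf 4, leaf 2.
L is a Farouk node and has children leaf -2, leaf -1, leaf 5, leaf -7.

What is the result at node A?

D (Farouk): min(-4, 7, 4) = -4
E (Farouk): min(1, 8) = 1
F (Farouk): min(-2, -9) = -9
A (Yuki): max(-4, 1, -9) = 1

1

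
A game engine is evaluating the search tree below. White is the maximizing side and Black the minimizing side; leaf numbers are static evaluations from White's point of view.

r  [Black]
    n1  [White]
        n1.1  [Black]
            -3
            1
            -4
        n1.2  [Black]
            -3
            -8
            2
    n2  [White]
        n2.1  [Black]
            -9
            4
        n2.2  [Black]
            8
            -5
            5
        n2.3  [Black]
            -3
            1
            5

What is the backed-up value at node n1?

-4

n1.1 (Black): min(-3, 1, -4) = -4
n1.2 (Black): min(-3, -8, 2) = -8
n1 (White): max(-4, -8) = -4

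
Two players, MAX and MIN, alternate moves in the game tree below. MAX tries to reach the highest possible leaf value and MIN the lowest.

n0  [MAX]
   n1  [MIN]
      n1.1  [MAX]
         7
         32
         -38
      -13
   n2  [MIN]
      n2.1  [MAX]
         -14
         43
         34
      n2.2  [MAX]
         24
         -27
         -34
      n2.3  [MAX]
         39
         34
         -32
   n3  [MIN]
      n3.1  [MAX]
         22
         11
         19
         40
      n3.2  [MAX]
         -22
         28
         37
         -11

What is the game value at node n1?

n1.1 (MAX): max(7, 32, -38) = 32
n1 (MIN): min(32, -13) = -13

-13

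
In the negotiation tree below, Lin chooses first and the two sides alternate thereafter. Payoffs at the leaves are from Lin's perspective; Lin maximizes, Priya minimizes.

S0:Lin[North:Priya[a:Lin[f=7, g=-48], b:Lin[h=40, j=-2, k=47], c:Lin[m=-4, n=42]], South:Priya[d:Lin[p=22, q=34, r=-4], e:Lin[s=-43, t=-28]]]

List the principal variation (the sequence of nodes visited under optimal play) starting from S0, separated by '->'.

a (Lin): max(7, -48) = 7
b (Lin): max(40, -2, 47) = 47
c (Lin): max(-4, 42) = 42
North (Priya): min(7, 47, 42) = 7
d (Lin): max(22, 34, -4) = 34
e (Lin): max(-43, -28) = -28
South (Priya): min(34, -28) = -28
S0 (Lin): max(7, -28) = 7
At S0, Lin picks North (highest: 7).
At North, Priya picks a (lowest: 7).
At a, Lin picks f (highest: 7).
Terminal value 7.

S0 -> North -> a -> f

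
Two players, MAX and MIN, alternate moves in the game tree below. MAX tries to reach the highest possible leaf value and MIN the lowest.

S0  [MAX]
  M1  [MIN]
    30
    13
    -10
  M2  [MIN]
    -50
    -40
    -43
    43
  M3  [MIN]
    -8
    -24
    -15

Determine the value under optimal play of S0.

M1 (MIN): min(30, 13, -10) = -10
M2 (MIN): min(-50, -40, -43, 43) = -50
M3 (MIN): min(-8, -24, -15) = -24
S0 (MAX): max(-10, -50, -24) = -10

-10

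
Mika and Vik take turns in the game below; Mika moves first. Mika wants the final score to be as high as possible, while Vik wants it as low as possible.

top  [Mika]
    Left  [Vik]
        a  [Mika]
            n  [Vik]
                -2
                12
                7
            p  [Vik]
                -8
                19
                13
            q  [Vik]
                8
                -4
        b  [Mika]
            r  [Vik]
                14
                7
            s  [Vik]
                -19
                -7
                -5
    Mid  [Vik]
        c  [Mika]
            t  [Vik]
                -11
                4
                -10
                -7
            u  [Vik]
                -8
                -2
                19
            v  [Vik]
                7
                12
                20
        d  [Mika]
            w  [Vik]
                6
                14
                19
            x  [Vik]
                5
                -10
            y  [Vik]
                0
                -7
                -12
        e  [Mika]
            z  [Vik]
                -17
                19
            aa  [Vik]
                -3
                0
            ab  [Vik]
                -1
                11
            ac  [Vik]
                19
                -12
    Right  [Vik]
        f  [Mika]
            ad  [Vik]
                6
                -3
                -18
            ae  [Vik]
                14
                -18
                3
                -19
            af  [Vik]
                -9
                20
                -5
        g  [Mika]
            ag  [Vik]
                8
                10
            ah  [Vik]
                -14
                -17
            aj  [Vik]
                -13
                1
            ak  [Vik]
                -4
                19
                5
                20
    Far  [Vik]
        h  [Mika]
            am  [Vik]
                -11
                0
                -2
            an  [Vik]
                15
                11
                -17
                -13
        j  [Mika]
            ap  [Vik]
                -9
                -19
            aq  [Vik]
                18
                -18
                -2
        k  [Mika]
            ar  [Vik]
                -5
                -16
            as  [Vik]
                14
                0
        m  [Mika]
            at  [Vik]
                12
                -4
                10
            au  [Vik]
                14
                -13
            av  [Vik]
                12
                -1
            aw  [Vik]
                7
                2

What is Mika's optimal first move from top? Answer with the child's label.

Mid

n (Vik): min(-2, 12, 7) = -2
p (Vik): min(-8, 19, 13) = -8
q (Vik): min(8, -4) = -4
a (Mika): max(-2, -8, -4) = -2
r (Vik): min(14, 7) = 7
s (Vik): min(-19, -7, -5) = -19
b (Mika): max(7, -19) = 7
Left (Vik): min(-2, 7) = -2
t (Vik): min(-11, 4, -10, -7) = -11
u (Vik): min(-8, -2, 19) = -8
v (Vik): min(7, 12, 20) = 7
c (Mika): max(-11, -8, 7) = 7
w (Vik): min(6, 14, 19) = 6
x (Vik): min(5, -10) = -10
y (Vik): min(0, -7, -12) = -12
d (Mika): max(6, -10, -12) = 6
z (Vik): min(-17, 19) = -17
aa (Vik): min(-3, 0) = -3
ab (Vik): min(-1, 11) = -1
ac (Vik): min(19, -12) = -12
e (Mika): max(-17, -3, -1, -12) = -1
Mid (Vik): min(7, 6, -1) = -1
ad (Vik): min(6, -3, -18) = -18
ae (Vik): min(14, -18, 3, -19) = -19
af (Vik): min(-9, 20, -5) = -9
f (Mika): max(-18, -19, -9) = -9
ag (Vik): min(8, 10) = 8
ah (Vik): min(-14, -17) = -17
aj (Vik): min(-13, 1) = -13
ak (Vik): min(-4, 19, 5, 20) = -4
g (Mika): max(8, -17, -13, -4) = 8
Right (Vik): min(-9, 8) = -9
am (Vik): min(-11, 0, -2) = -11
an (Vik): min(15, 11, -17, -13) = -17
h (Mika): max(-11, -17) = -11
ap (Vik): min(-9, -19) = -19
aq (Vik): min(18, -18, -2) = -18
j (Mika): max(-19, -18) = -18
ar (Vik): min(-5, -16) = -16
as (Vik): min(14, 0) = 0
k (Mika): max(-16, 0) = 0
at (Vik): min(12, -4, 10) = -4
au (Vik): min(14, -13) = -13
av (Vik): min(12, -1) = -1
aw (Vik): min(7, 2) = 2
m (Mika): max(-4, -13, -1, 2) = 2
Far (Vik): min(-11, -18, 0, 2) = -18
top (Mika): max(-2, -1, -9, -18) = -1
Mika at top wants the highest of {Left=-2, Mid=-1, Right=-9, Far=-18}, so chooses Mid.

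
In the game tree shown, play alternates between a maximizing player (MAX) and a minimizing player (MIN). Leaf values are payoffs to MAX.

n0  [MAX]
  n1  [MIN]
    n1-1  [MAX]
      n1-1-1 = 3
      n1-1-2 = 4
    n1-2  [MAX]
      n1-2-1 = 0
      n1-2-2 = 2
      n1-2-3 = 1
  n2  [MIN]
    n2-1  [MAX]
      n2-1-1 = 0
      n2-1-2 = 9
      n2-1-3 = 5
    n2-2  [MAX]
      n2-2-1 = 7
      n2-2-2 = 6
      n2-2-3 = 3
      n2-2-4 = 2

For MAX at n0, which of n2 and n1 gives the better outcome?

n2-1 (MAX): max(0, 9, 5) = 9
n2-2 (MAX): max(7, 6, 3, 2) = 7
n2 (MIN): min(9, 7) = 7
n1-1 (MAX): max(3, 4) = 4
n1-2 (MAX): max(0, 2, 1) = 2
n1 (MIN): min(4, 2) = 2
MAX prefers the higher value; n2=7, n1=2. n2 is better since 7 > 2.

n2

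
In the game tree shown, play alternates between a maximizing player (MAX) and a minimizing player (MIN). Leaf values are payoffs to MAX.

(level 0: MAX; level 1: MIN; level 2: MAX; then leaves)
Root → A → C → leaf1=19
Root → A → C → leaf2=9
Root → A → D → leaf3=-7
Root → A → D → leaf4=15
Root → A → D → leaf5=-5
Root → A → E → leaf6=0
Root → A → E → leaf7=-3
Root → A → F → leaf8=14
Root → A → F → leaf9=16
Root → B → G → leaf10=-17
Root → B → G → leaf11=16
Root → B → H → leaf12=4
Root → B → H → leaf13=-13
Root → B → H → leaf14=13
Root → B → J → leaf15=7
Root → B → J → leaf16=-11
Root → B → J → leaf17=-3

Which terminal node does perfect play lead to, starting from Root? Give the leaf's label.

leaf15

C (MAX): max(19, 9) = 19
D (MAX): max(-7, 15, -5) = 15
E (MAX): max(0, -3) = 0
F (MAX): max(14, 16) = 16
A (MIN): min(19, 15, 0, 16) = 0
G (MAX): max(-17, 16) = 16
H (MAX): max(4, -13, 13) = 13
J (MAX): max(7, -11, -3) = 7
B (MIN): min(16, 13, 7) = 7
Root (MAX): max(0, 7) = 7
At Root, MAX picks B (highest: 7).
At B, MIN picks J (lowest: 7).
At J, MAX picks leaf15 (highest: 7).
Terminal value 7.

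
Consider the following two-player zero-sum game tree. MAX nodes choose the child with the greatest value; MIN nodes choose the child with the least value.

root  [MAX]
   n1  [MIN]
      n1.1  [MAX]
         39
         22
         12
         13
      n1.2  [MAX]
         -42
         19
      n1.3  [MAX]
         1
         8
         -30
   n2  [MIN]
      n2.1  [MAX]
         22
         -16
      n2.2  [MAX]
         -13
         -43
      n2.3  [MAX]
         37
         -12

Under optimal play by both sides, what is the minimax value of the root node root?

n1.1 (MAX): max(39, 22, 12, 13) = 39
n1.2 (MAX): max(-42, 19) = 19
n1.3 (MAX): max(1, 8, -30) = 8
n1 (MIN): min(39, 19, 8) = 8
n2.1 (MAX): max(22, -16) = 22
n2.2 (MAX): max(-13, -43) = -13
n2.3 (MAX): max(37, -12) = 37
n2 (MIN): min(22, -13, 37) = -13
root (MAX): max(8, -13) = 8

8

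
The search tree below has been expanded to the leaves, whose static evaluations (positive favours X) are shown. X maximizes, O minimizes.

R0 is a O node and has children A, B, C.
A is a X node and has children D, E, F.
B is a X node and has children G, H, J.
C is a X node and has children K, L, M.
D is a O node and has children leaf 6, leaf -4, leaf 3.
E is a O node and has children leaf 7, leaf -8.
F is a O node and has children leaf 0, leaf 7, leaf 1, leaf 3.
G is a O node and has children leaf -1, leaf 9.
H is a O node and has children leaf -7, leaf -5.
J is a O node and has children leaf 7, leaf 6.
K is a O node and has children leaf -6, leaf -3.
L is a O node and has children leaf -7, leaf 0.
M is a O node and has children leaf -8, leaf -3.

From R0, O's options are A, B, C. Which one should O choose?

D (O): min(6, -4, 3) = -4
E (O): min(7, -8) = -8
F (O): min(0, 7, 1, 3) = 0
A (X): max(-4, -8, 0) = 0
G (O): min(-1, 9) = -1
H (O): min(-7, -5) = -7
J (O): min(7, 6) = 6
B (X): max(-1, -7, 6) = 6
K (O): min(-6, -3) = -6
L (O): min(-7, 0) = -7
M (O): min(-8, -3) = -8
C (X): max(-6, -7, -8) = -6
R0 (O): min(0, 6, -6) = -6
O at R0 wants the lowest of {A=0, B=6, C=-6}, so chooses C.

C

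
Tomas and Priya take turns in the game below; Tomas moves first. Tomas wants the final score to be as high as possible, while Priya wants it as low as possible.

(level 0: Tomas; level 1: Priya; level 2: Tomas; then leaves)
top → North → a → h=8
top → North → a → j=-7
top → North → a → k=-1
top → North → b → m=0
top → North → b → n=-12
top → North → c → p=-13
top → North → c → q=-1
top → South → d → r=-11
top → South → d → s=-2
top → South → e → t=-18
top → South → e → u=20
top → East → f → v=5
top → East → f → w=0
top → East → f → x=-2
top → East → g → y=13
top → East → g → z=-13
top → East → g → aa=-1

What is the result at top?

a (Tomas): max(8, -7, -1) = 8
b (Tomas): max(0, -12) = 0
c (Tomas): max(-13, -1) = -1
North (Priya): min(8, 0, -1) = -1
d (Tomas): max(-11, -2) = -2
e (Tomas): max(-18, 20) = 20
South (Priya): min(-2, 20) = -2
f (Tomas): max(5, 0, -2) = 5
g (Tomas): max(13, -13, -1) = 13
East (Priya): min(5, 13) = 5
top (Tomas): max(-1, -2, 5) = 5

5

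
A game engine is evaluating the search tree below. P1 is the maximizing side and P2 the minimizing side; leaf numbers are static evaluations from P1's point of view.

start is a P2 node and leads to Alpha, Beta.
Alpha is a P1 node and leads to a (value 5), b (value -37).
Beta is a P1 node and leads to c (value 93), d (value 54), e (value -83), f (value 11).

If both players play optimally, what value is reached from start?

5

Alpha (P1): max(5, -37) = 5
Beta (P1): max(93, 54, -83, 11) = 93
start (P2): min(5, 93) = 5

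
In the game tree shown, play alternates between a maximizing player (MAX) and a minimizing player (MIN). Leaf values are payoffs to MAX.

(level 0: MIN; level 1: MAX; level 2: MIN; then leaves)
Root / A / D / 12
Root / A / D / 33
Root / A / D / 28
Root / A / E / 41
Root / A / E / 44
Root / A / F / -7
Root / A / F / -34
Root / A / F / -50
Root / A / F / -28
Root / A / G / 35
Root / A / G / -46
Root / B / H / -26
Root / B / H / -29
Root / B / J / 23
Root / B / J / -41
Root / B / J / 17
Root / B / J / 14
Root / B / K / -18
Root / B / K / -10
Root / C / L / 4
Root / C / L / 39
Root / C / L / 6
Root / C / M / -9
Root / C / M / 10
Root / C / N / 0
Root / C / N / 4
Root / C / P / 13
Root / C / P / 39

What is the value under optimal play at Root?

D (MIN): min(12, 33, 28) = 12
E (MIN): min(41, 44) = 41
F (MIN): min(-7, -34, -50, -28) = -50
G (MIN): min(35, -46) = -46
A (MAX): max(12, 41, -50, -46) = 41
H (MIN): min(-26, -29) = -29
J (MIN): min(23, -41, 17, 14) = -41
K (MIN): min(-18, -10) = -18
B (MAX): max(-29, -41, -18) = -18
L (MIN): min(4, 39, 6) = 4
M (MIN): min(-9, 10) = -9
N (MIN): min(0, 4) = 0
P (MIN): min(13, 39) = 13
C (MAX): max(4, -9, 0, 13) = 13
Root (MIN): min(41, -18, 13) = -18

-18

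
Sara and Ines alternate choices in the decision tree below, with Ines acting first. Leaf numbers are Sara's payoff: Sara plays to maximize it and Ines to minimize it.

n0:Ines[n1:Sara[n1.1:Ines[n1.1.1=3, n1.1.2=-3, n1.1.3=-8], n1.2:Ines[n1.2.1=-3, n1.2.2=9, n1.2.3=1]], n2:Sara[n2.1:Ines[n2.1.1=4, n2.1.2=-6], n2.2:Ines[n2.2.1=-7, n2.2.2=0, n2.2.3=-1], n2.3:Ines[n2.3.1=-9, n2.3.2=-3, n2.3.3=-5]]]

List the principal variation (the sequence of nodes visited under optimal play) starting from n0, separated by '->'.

n1.1 (Ines): min(3, -3, -8) = -8
n1.2 (Ines): min(-3, 9, 1) = -3
n1 (Sara): max(-8, -3) = -3
n2.1 (Ines): min(4, -6) = -6
n2.2 (Ines): min(-7, 0, -1) = -7
n2.3 (Ines): min(-9, -3, -5) = -9
n2 (Sara): max(-6, -7, -9) = -6
n0 (Ines): min(-3, -6) = -6
At n0, Ines picks n2 (lowest: -6).
At n2, Sara picks n2.1 (highest: -6).
At n2.1, Ines picks n2.1.2 (lowest: -6).
Terminal value -6.

n0 -> n2 -> n2.1 -> n2.1.2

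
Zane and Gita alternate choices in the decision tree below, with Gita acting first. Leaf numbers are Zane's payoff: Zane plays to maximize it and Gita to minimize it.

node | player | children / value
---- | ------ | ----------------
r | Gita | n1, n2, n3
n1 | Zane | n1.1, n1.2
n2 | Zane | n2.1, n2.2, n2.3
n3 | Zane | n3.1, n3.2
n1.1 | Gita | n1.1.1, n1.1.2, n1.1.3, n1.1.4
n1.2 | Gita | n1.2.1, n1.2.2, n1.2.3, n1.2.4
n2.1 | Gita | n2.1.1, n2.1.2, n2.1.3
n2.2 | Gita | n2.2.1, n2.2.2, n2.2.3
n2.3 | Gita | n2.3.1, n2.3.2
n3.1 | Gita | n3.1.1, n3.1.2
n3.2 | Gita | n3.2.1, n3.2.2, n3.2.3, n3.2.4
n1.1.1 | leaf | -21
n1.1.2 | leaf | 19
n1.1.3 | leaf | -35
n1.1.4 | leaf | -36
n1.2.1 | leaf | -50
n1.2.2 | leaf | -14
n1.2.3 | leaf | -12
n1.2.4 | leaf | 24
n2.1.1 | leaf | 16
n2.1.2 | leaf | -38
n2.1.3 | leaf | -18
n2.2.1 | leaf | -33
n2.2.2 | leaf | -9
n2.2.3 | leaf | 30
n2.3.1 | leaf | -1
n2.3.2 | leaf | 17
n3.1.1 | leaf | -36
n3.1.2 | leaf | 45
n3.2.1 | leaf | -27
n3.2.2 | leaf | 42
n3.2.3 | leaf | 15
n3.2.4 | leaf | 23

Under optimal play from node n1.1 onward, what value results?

n1.1 (Gita): min(-21, 19, -35, -36) = -36

-36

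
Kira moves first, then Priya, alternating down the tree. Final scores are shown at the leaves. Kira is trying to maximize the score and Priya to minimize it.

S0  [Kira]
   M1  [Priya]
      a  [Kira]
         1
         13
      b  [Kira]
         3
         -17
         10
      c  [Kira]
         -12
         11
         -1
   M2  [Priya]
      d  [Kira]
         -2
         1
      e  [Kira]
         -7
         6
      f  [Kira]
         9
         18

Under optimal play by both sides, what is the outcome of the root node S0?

a (Kira): max(1, 13) = 13
b (Kira): max(3, -17, 10) = 10
c (Kira): max(-12, 11, -1) = 11
M1 (Priya): min(13, 10, 11) = 10
d (Kira): max(-2, 1) = 1
e (Kira): max(-7, 6) = 6
f (Kira): max(9, 18) = 18
M2 (Priya): min(1, 6, 18) = 1
S0 (Kira): max(10, 1) = 10

10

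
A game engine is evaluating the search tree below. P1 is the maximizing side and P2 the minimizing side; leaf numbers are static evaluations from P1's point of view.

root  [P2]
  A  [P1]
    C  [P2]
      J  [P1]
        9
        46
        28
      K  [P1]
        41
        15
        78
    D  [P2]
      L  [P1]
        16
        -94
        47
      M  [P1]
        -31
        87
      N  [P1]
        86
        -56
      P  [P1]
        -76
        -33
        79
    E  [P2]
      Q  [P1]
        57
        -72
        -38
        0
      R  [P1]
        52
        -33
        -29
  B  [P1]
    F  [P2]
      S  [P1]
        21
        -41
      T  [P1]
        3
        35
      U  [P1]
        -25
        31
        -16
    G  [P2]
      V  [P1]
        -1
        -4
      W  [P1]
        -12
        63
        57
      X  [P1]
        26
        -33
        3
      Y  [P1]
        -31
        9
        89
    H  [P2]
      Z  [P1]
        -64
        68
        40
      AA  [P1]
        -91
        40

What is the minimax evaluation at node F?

S (P1): max(21, -41) = 21
T (P1): max(3, 35) = 35
U (P1): max(-25, 31, -16) = 31
F (P2): min(21, 35, 31) = 21

21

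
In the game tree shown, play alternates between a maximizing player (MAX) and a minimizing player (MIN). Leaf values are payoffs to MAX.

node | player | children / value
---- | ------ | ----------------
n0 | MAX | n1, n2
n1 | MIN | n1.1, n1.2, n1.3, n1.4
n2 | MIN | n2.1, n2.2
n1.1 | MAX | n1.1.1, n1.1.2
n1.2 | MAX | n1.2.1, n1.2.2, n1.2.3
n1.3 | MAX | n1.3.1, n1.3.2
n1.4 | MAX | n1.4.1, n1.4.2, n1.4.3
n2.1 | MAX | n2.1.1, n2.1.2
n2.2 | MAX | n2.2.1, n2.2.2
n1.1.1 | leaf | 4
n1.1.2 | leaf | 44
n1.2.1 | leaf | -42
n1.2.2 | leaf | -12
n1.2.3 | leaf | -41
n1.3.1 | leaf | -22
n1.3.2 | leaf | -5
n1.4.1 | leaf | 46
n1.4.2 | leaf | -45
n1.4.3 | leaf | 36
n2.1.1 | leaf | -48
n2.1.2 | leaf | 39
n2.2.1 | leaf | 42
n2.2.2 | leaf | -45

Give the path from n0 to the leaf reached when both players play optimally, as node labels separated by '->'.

n0 -> n2 -> n2.1 -> n2.1.2

n1.1 (MAX): max(4, 44) = 44
n1.2 (MAX): max(-42, -12, -41) = -12
n1.3 (MAX): max(-22, -5) = -5
n1.4 (MAX): max(46, -45, 36) = 46
n1 (MIN): min(44, -12, -5, 46) = -12
n2.1 (MAX): max(-48, 39) = 39
n2.2 (MAX): max(42, -45) = 42
n2 (MIN): min(39, 42) = 39
n0 (MAX): max(-12, 39) = 39
At n0, MAX picks n2 (highest: 39).
At n2, MIN picks n2.1 (lowest: 39).
At n2.1, MAX picks n2.1.2 (highest: 39).
Terminal value 39.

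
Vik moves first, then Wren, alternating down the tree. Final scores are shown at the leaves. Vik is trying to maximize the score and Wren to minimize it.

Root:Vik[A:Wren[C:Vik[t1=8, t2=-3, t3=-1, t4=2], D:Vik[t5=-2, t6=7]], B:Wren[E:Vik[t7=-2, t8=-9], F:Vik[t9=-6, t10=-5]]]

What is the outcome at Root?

7

C (Vik): max(8, -3, -1, 2) = 8
D (Vik): max(-2, 7) = 7
A (Wren): min(8, 7) = 7
E (Vik): max(-2, -9) = -2
F (Vik): max(-6, -5) = -5
B (Wren): min(-2, -5) = -5
Root (Vik): max(7, -5) = 7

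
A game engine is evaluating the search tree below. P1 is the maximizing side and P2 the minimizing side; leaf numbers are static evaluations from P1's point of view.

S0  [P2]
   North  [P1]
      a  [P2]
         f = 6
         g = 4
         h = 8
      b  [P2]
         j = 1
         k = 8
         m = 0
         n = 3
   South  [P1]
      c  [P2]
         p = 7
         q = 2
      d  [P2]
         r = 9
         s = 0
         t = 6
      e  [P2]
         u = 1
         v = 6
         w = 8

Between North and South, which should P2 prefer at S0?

South

a (P2): min(6, 4, 8) = 4
b (P2): min(1, 8, 0, 3) = 0
North (P1): max(4, 0) = 4
c (P2): min(7, 2) = 2
d (P2): min(9, 0, 6) = 0
e (P2): min(1, 6, 8) = 1
South (P1): max(2, 0, 1) = 2
P2 prefers the lower value; North=4, South=2. South is better since 2 < 4.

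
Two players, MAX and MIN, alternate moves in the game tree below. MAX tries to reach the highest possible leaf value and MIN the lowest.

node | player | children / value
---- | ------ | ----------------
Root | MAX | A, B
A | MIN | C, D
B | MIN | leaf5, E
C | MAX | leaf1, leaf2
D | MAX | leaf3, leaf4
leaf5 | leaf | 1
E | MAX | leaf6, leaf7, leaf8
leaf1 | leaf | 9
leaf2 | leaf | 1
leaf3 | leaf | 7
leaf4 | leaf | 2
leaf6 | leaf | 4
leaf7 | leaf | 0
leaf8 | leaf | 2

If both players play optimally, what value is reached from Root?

7

C (MAX): max(9, 1) = 9
D (MAX): max(7, 2) = 7
A (MIN): min(9, 7) = 7
E (MAX): max(4, 0, 2) = 4
B (MIN): min(1, 4) = 1
Root (MAX): max(7, 1) = 7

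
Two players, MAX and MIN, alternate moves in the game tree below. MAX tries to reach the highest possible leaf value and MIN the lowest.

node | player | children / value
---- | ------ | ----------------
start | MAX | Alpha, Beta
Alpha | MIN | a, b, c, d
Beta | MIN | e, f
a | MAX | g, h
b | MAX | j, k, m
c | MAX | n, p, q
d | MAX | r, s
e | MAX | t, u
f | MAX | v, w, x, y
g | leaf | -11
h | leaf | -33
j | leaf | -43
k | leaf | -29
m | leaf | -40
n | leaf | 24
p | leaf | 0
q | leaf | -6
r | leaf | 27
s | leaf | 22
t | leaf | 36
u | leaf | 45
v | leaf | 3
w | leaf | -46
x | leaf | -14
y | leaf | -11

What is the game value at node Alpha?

-29

a (MAX): max(-11, -33) = -11
b (MAX): max(-43, -29, -40) = -29
c (MAX): max(24, 0, -6) = 24
d (MAX): max(27, 22) = 27
Alpha (MIN): min(-11, -29, 24, 27) = -29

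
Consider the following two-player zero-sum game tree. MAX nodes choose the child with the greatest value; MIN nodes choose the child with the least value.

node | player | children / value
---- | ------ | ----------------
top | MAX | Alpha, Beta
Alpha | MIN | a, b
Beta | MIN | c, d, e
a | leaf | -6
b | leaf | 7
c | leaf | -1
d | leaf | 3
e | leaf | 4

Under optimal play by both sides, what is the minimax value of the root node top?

-1

Alpha (MIN): min(-6, 7) = -6
Beta (MIN): min(-1, 3, 4) = -1
top (MAX): max(-6, -1) = -1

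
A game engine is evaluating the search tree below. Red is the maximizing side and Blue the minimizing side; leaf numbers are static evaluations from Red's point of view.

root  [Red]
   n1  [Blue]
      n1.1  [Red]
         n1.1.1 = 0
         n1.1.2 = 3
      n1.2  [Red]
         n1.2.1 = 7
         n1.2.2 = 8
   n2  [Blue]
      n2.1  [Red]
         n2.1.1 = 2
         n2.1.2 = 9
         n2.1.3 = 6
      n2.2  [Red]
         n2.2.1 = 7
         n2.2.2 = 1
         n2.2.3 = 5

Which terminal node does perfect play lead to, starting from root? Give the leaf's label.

n1.1 (Red): max(0, 3) = 3
n1.2 (Red): max(7, 8) = 8
n1 (Blue): min(3, 8) = 3
n2.1 (Red): max(2, 9, 6) = 9
n2.2 (Red): max(7, 1, 5) = 7
n2 (Blue): min(9, 7) = 7
root (Red): max(3, 7) = 7
At root, Red picks n2 (highest: 7).
At n2, Blue picks n2.2 (lowest: 7).
At n2.2, Red picks n2.2.1 (highest: 7).
Terminal value 7.

n2.2.1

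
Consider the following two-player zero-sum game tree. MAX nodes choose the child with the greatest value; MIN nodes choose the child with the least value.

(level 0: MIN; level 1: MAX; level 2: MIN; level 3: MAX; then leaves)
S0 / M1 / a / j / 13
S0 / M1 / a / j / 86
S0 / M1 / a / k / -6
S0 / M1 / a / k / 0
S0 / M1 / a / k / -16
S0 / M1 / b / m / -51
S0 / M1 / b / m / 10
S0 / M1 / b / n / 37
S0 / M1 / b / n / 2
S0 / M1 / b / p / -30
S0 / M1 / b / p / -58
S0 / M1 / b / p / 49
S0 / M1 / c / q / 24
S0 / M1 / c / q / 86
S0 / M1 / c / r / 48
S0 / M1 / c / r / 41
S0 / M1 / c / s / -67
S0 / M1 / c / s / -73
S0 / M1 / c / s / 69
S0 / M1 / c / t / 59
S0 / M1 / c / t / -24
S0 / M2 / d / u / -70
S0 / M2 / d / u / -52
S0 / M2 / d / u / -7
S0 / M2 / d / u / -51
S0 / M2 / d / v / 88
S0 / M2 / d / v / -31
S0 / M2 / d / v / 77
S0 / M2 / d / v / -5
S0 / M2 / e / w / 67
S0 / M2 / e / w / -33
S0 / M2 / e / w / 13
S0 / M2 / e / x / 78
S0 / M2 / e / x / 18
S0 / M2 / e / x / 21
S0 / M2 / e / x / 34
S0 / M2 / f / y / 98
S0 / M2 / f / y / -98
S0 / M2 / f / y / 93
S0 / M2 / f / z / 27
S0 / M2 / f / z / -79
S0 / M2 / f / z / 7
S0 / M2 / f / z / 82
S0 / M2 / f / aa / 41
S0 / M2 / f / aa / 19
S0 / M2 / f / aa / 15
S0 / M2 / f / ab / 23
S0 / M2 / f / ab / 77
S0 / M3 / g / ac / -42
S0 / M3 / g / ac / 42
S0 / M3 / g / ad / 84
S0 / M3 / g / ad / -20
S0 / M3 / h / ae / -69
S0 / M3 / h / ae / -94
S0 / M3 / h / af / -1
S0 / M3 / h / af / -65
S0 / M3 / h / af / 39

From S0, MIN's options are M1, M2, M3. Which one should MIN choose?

j (MAX): max(13, 86) = 86
k (MAX): max(-6, 0, -16) = 0
a (MIN): min(86, 0) = 0
m (MAX): max(-51, 10) = 10
n (MAX): max(37, 2) = 37
p (MAX): max(-30, -58, 49) = 49
b (MIN): min(10, 37, 49) = 10
q (MAX): max(24, 86) = 86
r (MAX): max(48, 41) = 48
s (MAX): max(-67, -73, 69) = 69
t (MAX): max(59, -24) = 59
c (MIN): min(86, 48, 69, 59) = 48
M1 (MAX): max(0, 10, 48) = 48
u (MAX): max(-70, -52, -7, -51) = -7
v (MAX): max(88, -31, 77, -5) = 88
d (MIN): min(-7, 88) = -7
w (MAX): max(67, -33, 13) = 67
x (MAX): max(78, 18, 21, 34) = 78
e (MIN): min(67, 78) = 67
y (MAX): max(98, -98, 93) = 98
z (MAX): max(27, -79, 7, 82) = 82
aa (MAX): max(41, 19, 15) = 41
ab (MAX): max(23, 77) = 77
f (MIN): min(98, 82, 41, 77) = 41
M2 (MAX): max(-7, 67, 41) = 67
ac (MAX): max(-42, 42) = 42
ad (MAX): max(84, -20) = 84
g (MIN): min(42, 84) = 42
ae (MAX): max(-69, -94) = -69
af (MAX): max(-1, -65, 39) = 39
h (MIN): min(-69, 39) = -69
M3 (MAX): max(42, -69) = 42
S0 (MIN): min(48, 67, 42) = 42
MIN at S0 wants the lowest of {M1=48, M2=67, M3=42}, so chooses M3.

M3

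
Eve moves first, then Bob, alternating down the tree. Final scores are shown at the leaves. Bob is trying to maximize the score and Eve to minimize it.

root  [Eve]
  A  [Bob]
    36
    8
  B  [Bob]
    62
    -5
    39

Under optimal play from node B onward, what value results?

B (Bob): max(62, -5, 39) = 62

62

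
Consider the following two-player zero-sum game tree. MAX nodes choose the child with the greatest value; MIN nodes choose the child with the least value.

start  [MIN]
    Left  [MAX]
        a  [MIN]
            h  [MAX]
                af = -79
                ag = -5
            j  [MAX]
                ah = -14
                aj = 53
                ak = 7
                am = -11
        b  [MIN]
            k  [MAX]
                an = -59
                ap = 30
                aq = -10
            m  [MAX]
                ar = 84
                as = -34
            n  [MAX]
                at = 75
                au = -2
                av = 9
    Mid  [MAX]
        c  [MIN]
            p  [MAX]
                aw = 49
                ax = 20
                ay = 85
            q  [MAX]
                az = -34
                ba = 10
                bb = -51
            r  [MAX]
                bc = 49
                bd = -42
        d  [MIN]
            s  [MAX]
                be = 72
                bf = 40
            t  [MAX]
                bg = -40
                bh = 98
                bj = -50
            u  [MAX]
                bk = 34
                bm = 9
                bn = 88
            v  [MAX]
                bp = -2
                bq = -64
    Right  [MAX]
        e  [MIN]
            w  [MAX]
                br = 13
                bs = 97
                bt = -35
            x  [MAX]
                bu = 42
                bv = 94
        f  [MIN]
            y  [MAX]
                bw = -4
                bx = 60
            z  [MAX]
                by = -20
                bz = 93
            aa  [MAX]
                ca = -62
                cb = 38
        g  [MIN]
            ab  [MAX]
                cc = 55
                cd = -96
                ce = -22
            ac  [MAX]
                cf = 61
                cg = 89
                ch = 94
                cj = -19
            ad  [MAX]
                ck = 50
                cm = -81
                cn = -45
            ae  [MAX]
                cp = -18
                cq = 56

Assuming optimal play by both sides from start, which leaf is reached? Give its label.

ba

h (MAX): max(-79, -5) = -5
j (MAX): max(-14, 53, 7, -11) = 53
a (MIN): min(-5, 53) = -5
k (MAX): max(-59, 30, -10) = 30
m (MAX): max(84, -34) = 84
n (MAX): max(75, -2, 9) = 75
b (MIN): min(30, 84, 75) = 30
Left (MAX): max(-5, 30) = 30
p (MAX): max(49, 20, 85) = 85
q (MAX): max(-34, 10, -51) = 10
r (MAX): max(49, -42) = 49
c (MIN): min(85, 10, 49) = 10
s (MAX): max(72, 40) = 72
t (MAX): max(-40, 98, -50) = 98
u (MAX): max(34, 9, 88) = 88
v (MAX): max(-2, -64) = -2
d (MIN): min(72, 98, 88, -2) = -2
Mid (MAX): max(10, -2) = 10
w (MAX): max(13, 97, -35) = 97
x (MAX): max(42, 94) = 94
e (MIN): min(97, 94) = 94
y (MAX): max(-4, 60) = 60
z (MAX): max(-20, 93) = 93
aa (MAX): max(-62, 38) = 38
f (MIN): min(60, 93, 38) = 38
ab (MAX): max(55, -96, -22) = 55
ac (MAX): max(61, 89, 94, -19) = 94
ad (MAX): max(50, -81, -45) = 50
ae (MAX): max(-18, 56) = 56
g (MIN): min(55, 94, 50, 56) = 50
Right (MAX): max(94, 38, 50) = 94
start (MIN): min(30, 10, 94) = 10
At start, MIN picks Mid (lowest: 10).
At Mid, MAX picks c (highest: 10).
At c, MIN picks q (lowest: 10).
At q, MAX picks ba (highest: 10).
Terminal value 10.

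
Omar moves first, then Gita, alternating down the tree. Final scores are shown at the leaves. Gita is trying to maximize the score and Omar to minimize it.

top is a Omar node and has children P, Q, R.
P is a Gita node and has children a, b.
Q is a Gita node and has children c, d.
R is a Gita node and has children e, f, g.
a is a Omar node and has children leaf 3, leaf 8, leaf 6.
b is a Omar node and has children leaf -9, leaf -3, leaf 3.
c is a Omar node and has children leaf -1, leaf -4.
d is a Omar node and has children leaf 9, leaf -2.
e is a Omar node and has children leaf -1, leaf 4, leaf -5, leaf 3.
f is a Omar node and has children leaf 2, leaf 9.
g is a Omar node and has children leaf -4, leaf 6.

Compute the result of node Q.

c (Omar): min(-1, -4) = -4
d (Omar): min(9, -2) = -2
Q (Gita): max(-4, -2) = -2

-2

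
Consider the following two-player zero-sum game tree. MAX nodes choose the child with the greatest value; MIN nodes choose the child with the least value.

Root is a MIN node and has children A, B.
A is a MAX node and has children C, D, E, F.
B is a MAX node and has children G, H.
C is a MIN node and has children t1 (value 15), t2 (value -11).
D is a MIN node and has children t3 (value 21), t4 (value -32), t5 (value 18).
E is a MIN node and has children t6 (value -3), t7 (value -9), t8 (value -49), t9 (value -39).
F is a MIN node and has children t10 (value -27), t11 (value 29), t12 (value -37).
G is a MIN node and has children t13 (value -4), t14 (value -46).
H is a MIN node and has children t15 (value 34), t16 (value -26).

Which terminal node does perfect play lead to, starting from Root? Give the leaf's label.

C (MIN): min(15, -11) = -11
D (MIN): min(21, -32, 18) = -32
E (MIN): min(-3, -9, -49, -39) = -49
F (MIN): min(-27, 29, -37) = -37
A (MAX): max(-11, -32, -49, -37) = -11
G (MIN): min(-4, -46) = -46
H (MIN): min(34, -26) = -26
B (MAX): max(-46, -26) = -26
Root (MIN): min(-11, -26) = -26
At Root, MIN picks B (lowest: -26).
At B, MAX picks H (highest: -26).
At H, MIN picks t16 (lowest: -26).
Terminal value -26.

t16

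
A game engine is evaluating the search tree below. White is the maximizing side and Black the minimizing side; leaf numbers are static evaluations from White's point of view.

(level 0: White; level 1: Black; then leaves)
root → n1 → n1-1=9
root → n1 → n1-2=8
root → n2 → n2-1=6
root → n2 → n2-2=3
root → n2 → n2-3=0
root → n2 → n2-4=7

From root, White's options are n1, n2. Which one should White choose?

n1

n1 (Black): min(9, 8) = 8
n2 (Black): min(6, 3, 0, 7) = 0
root (White): max(8, 0) = 8
White at root wants the highest of {n1=8, n2=0}, so chooses n1.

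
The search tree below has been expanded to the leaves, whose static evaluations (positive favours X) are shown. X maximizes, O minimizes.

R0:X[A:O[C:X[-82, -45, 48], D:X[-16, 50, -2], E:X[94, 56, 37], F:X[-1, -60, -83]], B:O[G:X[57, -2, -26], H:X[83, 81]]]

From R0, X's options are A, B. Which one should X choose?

B

C (X): max(-82, -45, 48) = 48
D (X): max(-16, 50, -2) = 50
E (X): max(94, 56, 37) = 94
F (X): max(-1, -60, -83) = -1
A (O): min(48, 50, 94, -1) = -1
G (X): max(57, -2, -26) = 57
H (X): max(83, 81) = 83
B (O): min(57, 83) = 57
R0 (X): max(-1, 57) = 57
X at R0 wants the highest of {A=-1, B=57}, so chooses B.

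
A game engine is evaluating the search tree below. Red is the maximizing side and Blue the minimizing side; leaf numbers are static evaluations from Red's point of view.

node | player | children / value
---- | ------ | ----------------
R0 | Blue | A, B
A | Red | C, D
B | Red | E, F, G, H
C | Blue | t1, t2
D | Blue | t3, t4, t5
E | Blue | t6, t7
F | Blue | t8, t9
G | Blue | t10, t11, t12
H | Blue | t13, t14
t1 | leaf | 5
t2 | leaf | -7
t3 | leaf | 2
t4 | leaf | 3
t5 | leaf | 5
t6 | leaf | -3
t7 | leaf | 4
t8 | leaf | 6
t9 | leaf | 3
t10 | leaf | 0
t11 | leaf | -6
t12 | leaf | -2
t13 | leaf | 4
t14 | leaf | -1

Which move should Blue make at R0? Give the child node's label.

A

C (Blue): min(5, -7) = -7
D (Blue): min(2, 3, 5) = 2
A (Red): max(-7, 2) = 2
E (Blue): min(-3, 4) = -3
F (Blue): min(6, 3) = 3
G (Blue): min(0, -6, -2) = -6
H (Blue): min(4, -1) = -1
B (Red): max(-3, 3, -6, -1) = 3
R0 (Blue): min(2, 3) = 2
Blue at R0 wants the lowest of {A=2, B=3}, so chooses A.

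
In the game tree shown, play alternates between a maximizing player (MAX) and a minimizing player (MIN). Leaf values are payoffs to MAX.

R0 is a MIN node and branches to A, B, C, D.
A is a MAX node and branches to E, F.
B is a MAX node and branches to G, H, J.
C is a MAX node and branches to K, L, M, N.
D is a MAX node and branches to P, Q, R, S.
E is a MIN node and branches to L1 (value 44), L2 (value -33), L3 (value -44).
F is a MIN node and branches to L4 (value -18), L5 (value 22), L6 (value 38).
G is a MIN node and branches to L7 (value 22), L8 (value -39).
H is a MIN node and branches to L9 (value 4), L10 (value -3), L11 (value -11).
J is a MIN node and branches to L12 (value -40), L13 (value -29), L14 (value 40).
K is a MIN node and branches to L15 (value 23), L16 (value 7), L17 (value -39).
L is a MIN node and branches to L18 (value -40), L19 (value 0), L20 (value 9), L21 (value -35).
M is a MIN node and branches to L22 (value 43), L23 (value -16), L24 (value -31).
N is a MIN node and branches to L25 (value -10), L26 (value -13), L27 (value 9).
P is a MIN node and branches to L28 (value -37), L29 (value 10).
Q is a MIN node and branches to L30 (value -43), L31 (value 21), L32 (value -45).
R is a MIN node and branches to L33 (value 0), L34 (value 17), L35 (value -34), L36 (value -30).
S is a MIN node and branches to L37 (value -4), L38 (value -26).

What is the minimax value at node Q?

Q (MIN): min(-43, 21, -45) = -45

-45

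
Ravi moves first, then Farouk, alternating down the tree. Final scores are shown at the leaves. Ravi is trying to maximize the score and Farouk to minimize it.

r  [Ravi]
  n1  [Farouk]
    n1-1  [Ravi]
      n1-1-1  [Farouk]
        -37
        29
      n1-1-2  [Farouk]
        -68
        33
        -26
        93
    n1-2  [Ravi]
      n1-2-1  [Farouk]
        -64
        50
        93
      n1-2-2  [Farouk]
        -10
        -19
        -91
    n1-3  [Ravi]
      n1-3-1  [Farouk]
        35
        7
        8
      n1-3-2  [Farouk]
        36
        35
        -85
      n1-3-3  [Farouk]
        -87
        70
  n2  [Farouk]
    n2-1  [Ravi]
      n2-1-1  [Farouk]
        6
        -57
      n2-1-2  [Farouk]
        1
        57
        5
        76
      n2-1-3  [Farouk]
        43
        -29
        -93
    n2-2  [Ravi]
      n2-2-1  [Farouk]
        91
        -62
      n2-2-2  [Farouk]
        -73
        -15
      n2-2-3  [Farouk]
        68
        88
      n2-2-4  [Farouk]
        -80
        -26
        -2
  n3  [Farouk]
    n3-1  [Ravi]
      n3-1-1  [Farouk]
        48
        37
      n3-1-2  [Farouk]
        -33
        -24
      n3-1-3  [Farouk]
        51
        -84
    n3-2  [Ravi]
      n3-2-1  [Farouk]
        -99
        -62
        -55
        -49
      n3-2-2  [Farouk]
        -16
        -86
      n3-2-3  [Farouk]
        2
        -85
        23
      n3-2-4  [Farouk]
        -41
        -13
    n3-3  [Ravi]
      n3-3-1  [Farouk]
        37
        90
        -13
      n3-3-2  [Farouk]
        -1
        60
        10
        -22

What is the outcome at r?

n1-1-1 (Farouk): min(-37, 29) = -37
n1-1-2 (Farouk): min(-68, 33, -26, 93) = -68
n1-1 (Ravi): max(-37, -68) = -37
n1-2-1 (Farouk): min(-64, 50, 93) = -64
n1-2-2 (Farouk): min(-10, -19, -91) = -91
n1-2 (Ravi): max(-64, -91) = -64
n1-3-1 (Farouk): min(35, 7, 8) = 7
n1-3-2 (Farouk): min(36, 35, -85) = -85
n1-3-3 (Farouk): min(-87, 70) = -87
n1-3 (Ravi): max(7, -85, -87) = 7
n1 (Farouk): min(-37, -64, 7) = -64
n2-1-1 (Farouk): min(6, -57) = -57
n2-1-2 (Farouk): min(1, 57, 5, 76) = 1
n2-1-3 (Farouk): min(43, -29, -93) = -93
n2-1 (Ravi): max(-57, 1, -93) = 1
n2-2-1 (Farouk): min(91, -62) = -62
n2-2-2 (Farouk): min(-73, -15) = -73
n2-2-3 (Farouk): min(68, 88) = 68
n2-2-4 (Farouk): min(-80, -26, -2) = -80
n2-2 (Ravi): max(-62, -73, 68, -80) = 68
n2 (Farouk): min(1, 68) = 1
n3-1-1 (Farouk): min(48, 37) = 37
n3-1-2 (Farouk): min(-33, -24) = -33
n3-1-3 (Farouk): min(51, -84) = -84
n3-1 (Ravi): max(37, -33, -84) = 37
n3-2-1 (Farouk): min(-99, -62, -55, -49) = -99
n3-2-2 (Farouk): min(-16, -86) = -86
n3-2-3 (Farouk): min(2, -85, 23) = -85
n3-2-4 (Farouk): min(-41, -13) = -41
n3-2 (Ravi): max(-99, -86, -85, -41) = -41
n3-3-1 (Farouk): min(37, 90, -13) = -13
n3-3-2 (Farouk): min(-1, 60, 10, -22) = -22
n3-3 (Ravi): max(-13, -22) = -13
n3 (Farouk): min(37, -41, -13) = -41
r (Ravi): max(-64, 1, -41) = 1

1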